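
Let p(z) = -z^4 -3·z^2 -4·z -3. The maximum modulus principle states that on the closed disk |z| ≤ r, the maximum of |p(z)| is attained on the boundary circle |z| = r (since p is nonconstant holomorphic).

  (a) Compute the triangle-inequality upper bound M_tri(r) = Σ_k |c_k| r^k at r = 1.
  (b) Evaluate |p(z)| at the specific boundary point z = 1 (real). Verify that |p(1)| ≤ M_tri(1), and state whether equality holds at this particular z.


Coefficients: c_0 = -3, c_1 = -4, c_2 = -3, c_3 = 0, c_4 = -1. Radius r = 1.
Part (a). Triangle bound: M_tri(r) = Σ_k |c_k| r^k
  = |-3|·1^0 + |-4|·1^1 + |-3|·1^2 + |0|·1^3 + |-1|·1^4
  = 3 + 4 + 3 + 0 + 1 = 11.
This bounds M(r) := max_{|z|=r} |p(z)| from above; equality holds iff all terms c_k z^k can be made to align in phase at a single z on |z|=r.
Part (b). At z = 1 (real, on the circle |z| = r):
  p(1) = (-3)·1^0 + (-4)·1^1 + (-3)·1^2 + (0)·1^3 + (-1)·1^4 = -11.
  |p(1)| = 11.
Since all nonzero coefficients share the same sign, |p(1)| = 11 = M_tri(1); the triangle bound is attained at z = 1, so in fact M(r) = 11.

M_tri(1) = 11; |p(1)| = 11; equality at z=1: yes.


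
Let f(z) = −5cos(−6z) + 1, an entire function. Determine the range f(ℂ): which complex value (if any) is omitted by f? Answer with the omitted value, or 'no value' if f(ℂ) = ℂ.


Little Picard bounds the complement of f(ℂ) to at most one point.
cos is entire and surjective onto ℂ: for every w ∈ ℂ, cos(ζ) = w has a solution ζ ∈ ℂ (e.g., via the complex inverse arccos). With ζ = −6z this gives z = ζ/(-6). Then -5·cos(−6z) takes every value in -5·ℂ = ℂ, and adding 1 is a bijection of ℂ. So f is surjective and omits no value. (Note: only on the real line is cos bounded by [−1, 1].)

Omitted value: no value.


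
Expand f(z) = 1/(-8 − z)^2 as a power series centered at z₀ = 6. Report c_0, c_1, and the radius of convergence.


Let w = z − z₀, so z = z₀ + w.
Then -8 − z = -8 − (z₀ + w) = (-8 − z₀) − w = -14 − w.
f(z) = 1/(-14 − w)^2 = (1/(-14)^2) · (1 − w/(-14))^{−2}.
By the binomial series (1−u)^{−2} = Σ_{n≥0} C(n+1, 1) u^n for |u|<1, with u = w/(-14):
  c_n = C(n+1, 1) / (-14)^(n+2).
  c_0 = 1/(-14)^2 = 1/196.
  c_1 = 2/(-14)^3 = -1/1372.
The series is valid for |w/d| < 1, i.e. |z − z₀| < |d|.
Radius of convergence: R = |-8 − z₀| = |-14| = 14 (distance from z₀ to the singularity z = -8).

c_0 = 1/196, c_1 = -1/1372; R = 14.


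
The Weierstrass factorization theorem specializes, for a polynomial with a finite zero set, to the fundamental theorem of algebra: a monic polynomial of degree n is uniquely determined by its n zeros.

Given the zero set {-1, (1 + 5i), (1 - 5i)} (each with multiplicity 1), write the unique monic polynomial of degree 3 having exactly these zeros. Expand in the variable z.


The polynomial is p(z) = ∏_{α ∈ S} (z − α), where S = {-1, (1 + 5i), (1 - 5i)}.
Expanding the product yields: p(z) = z^3 -z^2 + 24·z + 26.
Note conjugate pairs combine to real quadratics: (z − (1+5i))(z − (1−5i)) = z² − 2z + 26.
The resulting polynomial has degree 3 and real coefficients as required.

p(z) = z^3 -z^2 + 24·z + 26.


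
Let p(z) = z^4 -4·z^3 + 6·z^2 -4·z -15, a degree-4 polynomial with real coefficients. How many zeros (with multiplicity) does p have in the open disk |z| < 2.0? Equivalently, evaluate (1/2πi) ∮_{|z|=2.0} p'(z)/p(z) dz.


The zeros of p are: (1 + 2i), (1 - 2i), -1, 3.
Their magnitudes are: 2.236, 2.236, 1, 3.
Zeros with |z| < R = 2.0: -1.
Count = 1.
By the argument principle, (1/2πi) ∮_{|z|=R} p'(z)/p(z) dz equals exactly this count.

Number of zeros inside |z| < 2.0: 1.


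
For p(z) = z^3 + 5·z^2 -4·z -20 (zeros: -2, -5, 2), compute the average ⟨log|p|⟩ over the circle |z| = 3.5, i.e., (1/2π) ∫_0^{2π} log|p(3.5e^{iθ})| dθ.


Zeros: -5, -2, 2; r = 3.5.
Inside |z| < r: -2, 2. Outside (|z| ≥ r): -5.
p(0) = -20, so log|p(0)| = log(20) = 2.9957.
Apply Jensen: I(r) = log|p(0)| + Σ_k log(r/|z_k|), summed over zeros inside |z| < r.
  log(r/|z_k|) for z_k = -2: log(3.5/2) = 0.5596
  log(r/|z_k|) for z_k = 2: log(3.5/2) = 0.5596
  Outside zeros (-5) contribute nothing to the Jensen sum.
Sum over inside zeros: 1.1192.
I(r) = log|p(0)| + (inside sum) = 2.9957 + 1.1192 = 4.1150.
Note: since some zeros are outside |z| ≤ r, the simplified n·log(r) form does NOT apply — only the inside zeros contribute.

I(r) ≈ 4.1150.


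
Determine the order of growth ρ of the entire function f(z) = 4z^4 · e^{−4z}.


M(r) = max_{|z|=r} |4|·|z|^4·|e^{−4z}| = 4·r^4 · e^{4r^1} (the factors attain their maxima compatibly on |z|=r). Then log M(r) = log 4 + 4·log r + 4r^1, dominated by the last term, so log log M(r) ~ 1·log r. The polynomial factor 4z^4 contributes only a log r term and does not affect the order. ρ = 1.
Therefore ρ = 1.

Order ρ = 1.


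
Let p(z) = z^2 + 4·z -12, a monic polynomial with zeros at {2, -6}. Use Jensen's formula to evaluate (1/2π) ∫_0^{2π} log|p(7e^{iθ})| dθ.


Zeros: -6, 2; r = 7.
Inside |z| < r: -6, 2. Outside (|z| ≥ r): ∅.
p(0) = -12, so log|p(0)| = log(12) = 2.4849.
Apply Jensen: I(r) = log|p(0)| + Σ_k log(r/|z_k|), summed over zeros inside |z| < r.
  log(r/|z_k|) for z_k = 2: log(7/2) = 1.2528
  log(r/|z_k|) for z_k = -6: log(7/6) = 0.1542
Sum over inside zeros: 1.4069.
I(r) = log|p(0)| + (inside sum) = 2.4849 + 1.4069 = 3.8918.
Closed form (all zeros inside, monic): I(r) = n·log(r) = 2·log(7) = 3.8918. ✓

I(r) ≈ 3.8918.


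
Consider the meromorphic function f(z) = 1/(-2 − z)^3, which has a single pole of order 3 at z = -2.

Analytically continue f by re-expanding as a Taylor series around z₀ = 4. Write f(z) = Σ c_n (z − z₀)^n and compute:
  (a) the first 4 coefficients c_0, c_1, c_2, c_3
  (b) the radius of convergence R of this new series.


Let w = z − z₀, so z = z₀ + w.
Then -2 − z = -2 − (z₀ + w) = (-2 − z₀) − w = -6 − w.
f(z) = 1/(-6 − w)^3 = (1/(-6)^3) · (1 − w/(-6))^{−3}.
By the binomial series (1−u)^{−3} = Σ_{n≥0} C(n+2, 2) u^n for |u|<1, with u = w/(-6):
  c_n = C(n+2, 2) / (-6)^(n+3).
  c_0 = 1/(-6)^3 = -1/216.
  c_1 = 3/(-6)^4 = 1/432.
  c_2 = 6/(-6)^5 = -1/1296.
  c_3 = 10/(-6)^6 = 5/23328.
The series is valid for |w/d| < 1, i.e. |z − z₀| < |d|.
Radius of convergence: R = |-2 − z₀| = |-6| = 6 (distance from z₀ to the singularity z = -2).

c_0 = -1/216, c_1 = 1/432, c_2 = -1/1296, c_3 = 5/23328; R = 6.


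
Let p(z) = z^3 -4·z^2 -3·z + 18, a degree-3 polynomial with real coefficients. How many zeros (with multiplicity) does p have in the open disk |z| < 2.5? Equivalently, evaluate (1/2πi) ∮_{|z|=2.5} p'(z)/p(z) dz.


The zeros of p are: 3, 3, -2.
Their magnitudes are: 3, 3, 2.
Zeros with |z| < R = 2.5: -2.
Count = 1.
By the argument principle, (1/2πi) ∮_{|z|=R} p'(z)/p(z) dz equals exactly this count.

Number of zeros inside |z| < 2.5: 1.


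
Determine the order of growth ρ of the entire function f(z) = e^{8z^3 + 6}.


|e^{8z^3 + 6}| = e^{Re(8·z^3) + 6} ≤ e^{8|z|^3 + 6} = e^{8r^3 + 6} on |z| = r, so ρ ≤ 3. Choosing z on |z|=r so that 8·z^3 is real positive (always possible by picking arg z appropriately) gives |f(z)| = e^{8r^3 + 6}, matching the bound. The additive constant 6 does not affect log log M(r) ~ 3·log r. Hence ρ = 3.
Therefore ρ = 3.

Order ρ = 3.


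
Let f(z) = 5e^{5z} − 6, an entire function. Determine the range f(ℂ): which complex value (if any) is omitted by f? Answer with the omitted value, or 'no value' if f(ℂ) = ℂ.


Little Picard bounds the complement of f(ℂ) to at most one point.
e^{5z} is never zero on ℂ, so 5·e^{5z} takes every value in ℂ ∖ {0}. Adding -6 shifts the range to ℂ ∖ {-6}. Thus f omits exactly the value -6.

Omitted value: -6.


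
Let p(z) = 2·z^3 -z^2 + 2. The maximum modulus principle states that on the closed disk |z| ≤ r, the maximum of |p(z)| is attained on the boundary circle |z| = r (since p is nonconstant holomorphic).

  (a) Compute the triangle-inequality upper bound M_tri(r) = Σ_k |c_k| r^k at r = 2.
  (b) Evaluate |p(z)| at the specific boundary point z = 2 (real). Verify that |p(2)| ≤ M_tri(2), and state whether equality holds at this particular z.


Coefficients: c_0 = 2, c_1 = 0, c_2 = -1, c_3 = 2. Radius r = 2.
Part (a). Triangle bound: M_tri(r) = Σ_k |c_k| r^k
  = |2|·2^0 + |0|·2^1 + |-1|·2^2 + |2|·2^3
  = 2 + 0 + 4 + 16 = 22.
This bounds M(r) := max_{|z|=r} |p(z)| from above; equality holds iff all terms c_k z^k can be made to align in phase at a single z on |z|=r.
Part (b). At z = 2 (real, on the circle |z| = r):
  p(2) = (2)·2^0 + (0)·2^1 + (-1)·2^2 + (2)·2^3 = 14.
  |p(2)| = 14.
Check: |p(2)| = 14 ≤ 22 = M_tri(2). ✓ Equality does not hold at z = 2 (the coefficients have mixed signs, so the terms do not all align in phase there).

M_tri(2) = 22; |p(2)| = 14; equality at z=2: no.


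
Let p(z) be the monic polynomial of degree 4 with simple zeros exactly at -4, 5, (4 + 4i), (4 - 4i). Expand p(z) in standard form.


The polynomial is p(z) = ∏_{α ∈ S} (z − α), where S = {-4, 5, (4 + 4i), (4 - 4i)}.
Expanding the product yields: p(z) = z^4 -9·z^3 + 20·z^2 + 128·z -640.
Note conjugate pairs combine to real quadratics: (z − (4+4i))(z − (4−4i)) = z² − 8z + 32.
The resulting polynomial has degree 4 and real coefficients as required.

p(z) = z^4 -9·z^3 + 20·z^2 + 128·z -640.


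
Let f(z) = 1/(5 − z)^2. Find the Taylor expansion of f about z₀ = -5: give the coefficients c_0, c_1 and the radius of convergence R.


Let w = z − z₀, so z = z₀ + w.
Then 5 − z = 5 − (z₀ + w) = (5 − z₀) − w = 10 − w.
f(z) = 1/(10 − w)^2 = (1/(10)^2) · (1 − w/(10))^{−2}.
By the binomial series (1−u)^{−2} = Σ_{n≥0} C(n+1, 1) u^n for |u|<1, with u = w/(10):
  c_n = C(n+1, 1) / (10)^(n+2).
  c_0 = 1/(10)^2 = 1/100.
  c_1 = 2/(10)^3 = 1/500.
The series is valid for |w/d| < 1, i.e. |z − z₀| < |d|.
Radius of convergence: R = |5 − z₀| = |10| = 10 (distance from z₀ to the singularity z = 5).

c_0 = 1/100, c_1 = 1/500; R = 10.


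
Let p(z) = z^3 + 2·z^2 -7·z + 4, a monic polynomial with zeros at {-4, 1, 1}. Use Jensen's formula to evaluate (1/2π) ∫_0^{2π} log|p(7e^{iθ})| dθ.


Zeros: -4, 1, 1; r = 7.
Inside |z| < r: -4, 1, 1. Outside (|z| ≥ r): ∅.
p(0) = 4, so log|p(0)| = log(4) = 1.3863.
Apply Jensen: I(r) = log|p(0)| + Σ_k log(r/|z_k|), summed over zeros inside |z| < r.
  log(r/|z_k|) for z_k = -4: log(7/4) = 0.5596
  log(r/|z_k|) for z_k = 1: log(7/1) = 1.9459
  log(r/|z_k|) for z_k = 1: log(7/1) = 1.9459
Sum over inside zeros: 4.4514.
I(r) = log|p(0)| + (inside sum) = 1.3863 + 4.4514 = 5.8377.
Closed form (all zeros inside, monic): I(r) = n·log(r) = 3·log(7) = 5.8377. ✓

I(r) ≈ 5.8377.


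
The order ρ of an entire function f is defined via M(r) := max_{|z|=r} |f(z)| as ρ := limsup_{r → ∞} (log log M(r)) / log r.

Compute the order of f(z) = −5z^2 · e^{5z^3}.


M(r) = max_{|z|=r} |-5|·|z|^2·|e^{5z^3}| = 5·r^2 · e^{5r^3} (the factors attain their maxima compatibly on |z|=r). Then log M(r) = log 5 + 2·log r + 5r^3, dominated by the last term, so log log M(r) ~ 3·log r. The polynomial factor -5z^2 contributes only a log r term and does not affect the order. ρ = 3.
Therefore ρ = 3.

Order ρ = 3.


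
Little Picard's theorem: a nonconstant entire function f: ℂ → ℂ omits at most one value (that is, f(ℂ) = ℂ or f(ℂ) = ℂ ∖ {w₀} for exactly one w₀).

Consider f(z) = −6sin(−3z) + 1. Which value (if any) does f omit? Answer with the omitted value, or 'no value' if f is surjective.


Little Picard bounds the complement of f(ℂ) to at most one point.
sin is entire and surjective onto ℂ: for every w ∈ ℂ, sin(ζ) = w has a solution ζ ∈ ℂ (e.g., via the complex inverse arcsin). With ζ = −3z this gives z = ζ/(-3). Then -6·sin(−3z) takes every value in -6·ℂ = ℂ, and adding 1 is a bijection of ℂ. So f is surjective and omits no value. (Note: only on the real line is sin bounded by [−1, 1].)

Omitted value: no value.


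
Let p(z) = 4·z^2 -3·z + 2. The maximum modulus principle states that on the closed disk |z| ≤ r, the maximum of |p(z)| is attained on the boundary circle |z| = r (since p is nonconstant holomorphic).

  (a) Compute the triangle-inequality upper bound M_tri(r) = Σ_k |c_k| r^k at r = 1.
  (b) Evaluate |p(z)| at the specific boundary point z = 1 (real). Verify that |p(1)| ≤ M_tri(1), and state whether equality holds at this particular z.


Coefficients: c_0 = 2, c_1 = -3, c_2 = 4. Radius r = 1.
Part (a). Triangle bound: M_tri(r) = Σ_k |c_k| r^k
  = |2|·1^0 + |-3|·1^1 + |4|·1^2
  = 2 + 3 + 4 = 9.
This bounds M(r) := max_{|z|=r} |p(z)| from above; equality holds iff all terms c_k z^k can be made to align in phase at a single z on |z|=r.
Part (b). At z = 1 (real, on the circle |z| = r):
  p(1) = (2)·1^0 + (-3)·1^1 + (4)·1^2 = 3.
  |p(1)| = 3.
Check: |p(1)| = 3 ≤ 9 = M_tri(1). ✓ Equality does not hold at z = 1 (the coefficients have mixed signs, so the terms do not all align in phase there).

M_tri(1) = 9; |p(1)| = 3; equality at z=1: no.


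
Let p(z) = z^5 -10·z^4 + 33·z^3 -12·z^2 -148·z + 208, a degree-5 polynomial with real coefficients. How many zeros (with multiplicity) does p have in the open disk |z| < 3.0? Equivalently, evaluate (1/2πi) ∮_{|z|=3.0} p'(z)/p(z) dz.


The zeros of p are: -2, 4, 2, (3 + 2i), (3 - 2i).
Their magnitudes are: 2, 4, 2, 3.606, 3.606.
Zeros with |z| < R = 3.0: -2, 2.
Count = 2.
By the argument principle, (1/2πi) ∮_{|z|=R} p'(z)/p(z) dz equals exactly this count.

Number of zeros inside |z| < 3.0: 2.


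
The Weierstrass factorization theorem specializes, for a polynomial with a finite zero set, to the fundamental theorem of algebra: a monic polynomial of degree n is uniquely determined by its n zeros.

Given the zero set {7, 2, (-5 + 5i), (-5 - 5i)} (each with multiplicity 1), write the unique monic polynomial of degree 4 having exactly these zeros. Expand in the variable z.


The polynomial is p(z) = ∏_{α ∈ S} (z − α), where S = {7, 2, (-5 + 5i), (-5 - 5i)}.
Expanding the product yields: p(z) = z^4 + z^3 -26·z^2 -310·z + 700.
Note conjugate pairs combine to real quadratics: (z − (-5+5i))(z − (-5−5i)) = z² + 10z + 50.
The resulting polynomial has degree 4 and real coefficients as required.

p(z) = z^4 + z^3 -26·z^2 -310·z + 700.


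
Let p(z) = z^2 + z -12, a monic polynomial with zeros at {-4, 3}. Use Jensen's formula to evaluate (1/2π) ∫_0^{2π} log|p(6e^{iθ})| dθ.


Zeros: -4, 3; r = 6.
Inside |z| < r: -4, 3. Outside (|z| ≥ r): ∅.
p(0) = -12, so log|p(0)| = log(12) = 2.4849.
Apply Jensen: I(r) = log|p(0)| + Σ_k log(r/|z_k|), summed over zeros inside |z| < r.
  log(r/|z_k|) for z_k = -4: log(6/4) = 0.4055
  log(r/|z_k|) for z_k = 3: log(6/3) = 0.6931
Sum over inside zeros: 1.0986.
I(r) = log|p(0)| + (inside sum) = 2.4849 + 1.0986 = 3.5835.
Closed form (all zeros inside, monic): I(r) = n·log(r) = 2·log(6) = 3.5835. ✓

I(r) ≈ 3.5835.


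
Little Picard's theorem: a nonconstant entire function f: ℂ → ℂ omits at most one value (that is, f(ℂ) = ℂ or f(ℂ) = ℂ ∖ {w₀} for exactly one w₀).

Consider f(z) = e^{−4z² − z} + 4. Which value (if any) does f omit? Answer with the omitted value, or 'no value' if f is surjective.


Little Picard bounds the complement of f(ℂ) to at most one point.
The exponent g(z) = −4z² − z is a nonconstant polynomial, hence surjective onto ℂ. So e^{g(z)} takes every value in {e^w : w ∈ ℂ} = ℂ ∖ {0}. Adding 4 shifts the range to ℂ ∖ {4}. f omits exactly 4.

Omitted value: 4.


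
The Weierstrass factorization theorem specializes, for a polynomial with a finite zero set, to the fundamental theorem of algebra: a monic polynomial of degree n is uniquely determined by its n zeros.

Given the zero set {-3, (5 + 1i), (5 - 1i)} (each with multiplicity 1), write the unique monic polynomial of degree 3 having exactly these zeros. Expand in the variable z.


The polynomial is p(z) = ∏_{α ∈ S} (z − α), where S = {-3, (5 + 1i), (5 - 1i)}.
Expanding the product yields: p(z) = z^3 -7·z^2 -4·z + 78.
Note conjugate pairs combine to real quadratics: (z − (5+1i))(z − (5−1i)) = z² − 10z + 26.
The resulting polynomial has degree 3 and real coefficients as required.

p(z) = z^3 -7·z^2 -4·z + 78.


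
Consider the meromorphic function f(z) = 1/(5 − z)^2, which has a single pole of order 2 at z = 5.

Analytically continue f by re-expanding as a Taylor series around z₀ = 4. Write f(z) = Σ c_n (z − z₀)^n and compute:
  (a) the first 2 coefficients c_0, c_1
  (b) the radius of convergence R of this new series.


Let w = z − z₀, so z = z₀ + w.
Then 5 − z = 5 − (z₀ + w) = (5 − z₀) − w = 1 − w.
f(z) = 1/(1 − w)^2 = (1/(1)^2) · (1 − w/(1))^{−2}.
By the binomial series (1−u)^{−2} = Σ_{n≥0} C(n+1, 1) u^n for |u|<1, with u = w/(1):
  c_n = C(n+1, 1) / (1)^(n+2).
  c_0 = 1/(1)^2 = 1.
  c_1 = 2/(1)^3 = 2.
The series is valid for |w/d| < 1, i.e. |z − z₀| < |d|.
Radius of convergence: R = |5 − z₀| = |1| = 1 (distance from z₀ to the singularity z = 5).

c_0 = 1, c_1 = 2; R = 1.


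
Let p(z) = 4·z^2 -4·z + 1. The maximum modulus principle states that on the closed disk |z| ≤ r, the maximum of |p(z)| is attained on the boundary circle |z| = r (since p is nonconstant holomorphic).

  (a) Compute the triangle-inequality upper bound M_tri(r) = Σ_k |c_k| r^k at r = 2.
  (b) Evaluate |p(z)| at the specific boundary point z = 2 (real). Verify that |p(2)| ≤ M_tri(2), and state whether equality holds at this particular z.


Coefficients: c_0 = 1, c_1 = -4, c_2 = 4. Radius r = 2.
Part (a). Triangle bound: M_tri(r) = Σ_k |c_k| r^k
  = |1|·2^0 + |-4|·2^1 + |4|·2^2
  = 1 + 8 + 16 = 25.
This bounds M(r) := max_{|z|=r} |p(z)| from above; equality holds iff all terms c_k z^k can be made to align in phase at a single z on |z|=r.
Part (b). At z = 2 (real, on the circle |z| = r):
  p(2) = (1)·2^0 + (-4)·2^1 + (4)·2^2 = 9.
  |p(2)| = 9.
Check: |p(2)| = 9 ≤ 25 = M_tri(2). ✓ Equality does not hold at z = 2 (the coefficients have mixed signs, so the terms do not all align in phase there).

M_tri(2) = 25; |p(2)| = 9; equality at z=2: no.


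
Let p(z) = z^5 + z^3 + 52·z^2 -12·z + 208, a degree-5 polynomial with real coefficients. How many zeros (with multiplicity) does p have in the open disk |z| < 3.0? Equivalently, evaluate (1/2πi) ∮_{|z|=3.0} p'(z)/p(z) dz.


The zeros of p are: -4, (2 + 3i), (2 - 3i), (0 + 2i), (0 - 2i).
Their magnitudes are: 4, 3.606, 3.606, 2, 2.
Zeros with |z| < R = 3.0: (0 + 2i), (0 - 2i).
Count = 2.
By the argument principle, (1/2πi) ∮_{|z|=R} p'(z)/p(z) dz equals exactly this count.

Number of zeros inside |z| < 3.0: 2.


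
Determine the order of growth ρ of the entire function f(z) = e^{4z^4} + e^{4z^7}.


Each summand is entire of order 4 and 7 respectively (as in the single-exponential case). The order of a sum is at most the max of the orders, so ρ ≤ 7. For the lower bound: on |z|=r choose arg z so that 4z^7 is real positive; then |e^{4z^7}| = e^{4r^7} while |e^{4z^4}| ≤ e^{4r^4} = o(e^{4r^7}). So |f| ≥ e^{4r^7}(1 − o(1)) and ρ ≥ 7. Hence ρ = max(4, 7) = 7.
Therefore ρ = 7.

Order ρ = 7.


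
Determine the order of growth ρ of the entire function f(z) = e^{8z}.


|e^{8z}| = e^{Re(8·z) + 0} ≤ e^{8|z|^1 + 0} = e^{8r^1 + 0} on |z| = r, so ρ ≤ 1. Choosing z on |z|=r so that 8·z is real positive (always possible by picking arg z appropriately) gives |f(z)| = e^{8r^1 + 0}, matching the bound. The additive constant 0 does not affect log log M(r) ~ 1·log r. Hence ρ = 1.
Therefore ρ = 1.

Order ρ = 1.


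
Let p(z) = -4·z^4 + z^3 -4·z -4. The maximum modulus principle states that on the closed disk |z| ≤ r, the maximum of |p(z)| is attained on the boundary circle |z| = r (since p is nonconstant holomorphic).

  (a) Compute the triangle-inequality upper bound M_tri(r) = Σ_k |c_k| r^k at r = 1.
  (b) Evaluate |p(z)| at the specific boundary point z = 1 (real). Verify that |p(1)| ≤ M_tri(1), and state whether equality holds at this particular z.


Coefficients: c_0 = -4, c_1 = -4, c_2 = 0, c_3 = 1, c_4 = -4. Radius r = 1.
Part (a). Triangle bound: M_tri(r) = Σ_k |c_k| r^k
  = |-4|·1^0 + |-4|·1^1 + |0|·1^2 + |1|·1^3 + |-4|·1^4
  = 4 + 4 + 0 + 1 + 4 = 13.
This bounds M(r) := max_{|z|=r} |p(z)| from above; equality holds iff all terms c_k z^k can be made to align in phase at a single z on |z|=r.
Part (b). At z = 1 (real, on the circle |z| = r):
  p(1) = (-4)·1^0 + (-4)·1^1 + (0)·1^2 + (1)·1^3 + (-4)·1^4 = -11.
  |p(1)| = 11.
Check: |p(1)| = 11 ≤ 13 = M_tri(1). ✓ Equality does not hold at z = 1 (the coefficients have mixed signs, so the terms do not all align in phase there).

M_tri(1) = 13; |p(1)| = 11; equality at z=1: no.


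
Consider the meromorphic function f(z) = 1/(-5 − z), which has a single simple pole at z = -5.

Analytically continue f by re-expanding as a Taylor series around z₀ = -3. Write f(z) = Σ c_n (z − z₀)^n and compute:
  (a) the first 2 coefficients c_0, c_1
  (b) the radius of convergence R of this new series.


Let w = z − z₀, so z = z₀ + w.
Then -5 − z = -5 − (z₀ + w) = (-5 − z₀) − w = -2 − w.
f(z) = 1/(-2 − w) = (1/(-2)) · 1/(1 − w/(-2)) = Σ_{n≥0} w^n / (-2)^(n+1).
So c_n = 1/(-2)^(n+1):
  c_0 = 1/(-2)^1 = -1/2.
  c_1 = 1/(-2)^2 = 1/4.
The series is valid for |w/d| < 1, i.e. |z − z₀| < |d|.
Radius of convergence: R = |-5 − z₀| = |-2| = 2 (distance from z₀ to the singularity z = -5).

c_0 = -1/2, c_1 = 1/4; R = 2.


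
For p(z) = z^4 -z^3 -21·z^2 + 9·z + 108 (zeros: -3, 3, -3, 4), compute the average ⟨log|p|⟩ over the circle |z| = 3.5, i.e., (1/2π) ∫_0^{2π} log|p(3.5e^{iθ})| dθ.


Zeros: -3, -3, 3, 4; r = 3.5.
Inside |z| < r: -3, -3, 3. Outside (|z| ≥ r): 4.
p(0) = 108, so log|p(0)| = log(108) = 4.6821.
Apply Jensen: I(r) = log|p(0)| + Σ_k log(r/|z_k|), summed over zeros inside |z| < r.
  log(r/|z_k|) for z_k = -3: log(3.5/3) = 0.1542
  log(r/|z_k|) for z_k = 3: log(3.5/3) = 0.1542
  log(r/|z_k|) for z_k = -3: log(3.5/3) = 0.1542
  Outside zeros (4) contribute nothing to the Jensen sum.
Sum over inside zeros: 0.4625.
I(r) = log|p(0)| + (inside sum) = 4.6821 + 0.4625 = 5.1446.
Note: since some zeros are outside |z| ≤ r, the simplified n·log(r) form does NOT apply — only the inside zeros contribute.

I(r) ≈ 5.1446.


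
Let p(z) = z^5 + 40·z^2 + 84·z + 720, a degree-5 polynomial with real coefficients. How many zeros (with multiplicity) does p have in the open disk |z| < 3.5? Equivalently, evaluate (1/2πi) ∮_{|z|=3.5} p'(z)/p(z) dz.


The zeros of p are: (-1 + 3i), (-1 - 3i), (3 + 3i), (3 - 3i), -4.
Their magnitudes are: 3.162, 3.162, 4.243, 4.243, 4.
Zeros with |z| < R = 3.5: (-1 + 3i), (-1 - 3i).
Count = 2.
By the argument principle, (1/2πi) ∮_{|z|=R} p'(z)/p(z) dz equals exactly this count.

Number of zeros inside |z| < 3.5: 2.


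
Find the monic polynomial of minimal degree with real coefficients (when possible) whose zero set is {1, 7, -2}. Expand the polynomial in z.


The polynomial is p(z) = ∏_{α ∈ S} (z − α), where S = {1, 7, -2}.
Expanding the product yields: p(z) = z^3 -6·z^2 -9·z + 14.
The resulting polynomial has degree 3 and real coefficients as required.

p(z) = z^3 -6·z^2 -9·z + 14.


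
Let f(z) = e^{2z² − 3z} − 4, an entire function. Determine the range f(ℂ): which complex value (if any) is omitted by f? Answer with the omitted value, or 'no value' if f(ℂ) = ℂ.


Little Picard bounds the complement of f(ℂ) to at most one point.
The exponent g(z) = 2z² − 3z is a nonconstant polynomial, hence surjective onto ℂ. So e^{g(z)} takes every value in {e^w : w ∈ ℂ} = ℂ ∖ {0}. Adding -4 shifts the range to ℂ ∖ {-4}. f omits exactly -4.

Omitted value: -4.


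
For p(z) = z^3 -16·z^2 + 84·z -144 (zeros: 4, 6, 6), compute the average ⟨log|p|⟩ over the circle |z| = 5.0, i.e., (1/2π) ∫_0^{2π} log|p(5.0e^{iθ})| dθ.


Zeros: 4, 6, 6; r = 5.0.
Inside |z| < r: 4. Outside (|z| ≥ r): 6, 6.
p(0) = -144, so log|p(0)| = log(144) = 4.9698.
Apply Jensen: I(r) = log|p(0)| + Σ_k log(r/|z_k|), summed over zeros inside |z| < r.
  log(r/|z_k|) for z_k = 4: log(5.0/4) = 0.2231
  Outside zeros (6, 6) contribute nothing to the Jensen sum.
Sum over inside zeros: 0.2231.
I(r) = log|p(0)| + (inside sum) = 4.9698 + 0.2231 = 5.1930.
Note: since some zeros are outside |z| ≤ r, the simplified n·log(r) form does NOT apply — only the inside zeros contribute.

I(r) ≈ 5.1930.


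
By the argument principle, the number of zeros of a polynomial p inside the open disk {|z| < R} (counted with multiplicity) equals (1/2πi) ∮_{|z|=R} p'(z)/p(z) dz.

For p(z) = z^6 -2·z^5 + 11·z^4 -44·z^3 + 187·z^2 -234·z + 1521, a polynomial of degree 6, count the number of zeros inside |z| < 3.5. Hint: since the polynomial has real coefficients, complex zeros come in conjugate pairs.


The zeros of p are: (0 + 3i), (0 - 3i), (3 + 2i), (3 - 2i), (-2 + 3i), (-2 - 3i).
Their magnitudes are: 3, 3, 3.606, 3.606, 3.606, 3.606.
Zeros with |z| < R = 3.5: (0 + 3i), (0 - 3i).
Count = 2.
By the argument principle, (1/2πi) ∮_{|z|=R} p'(z)/p(z) dz equals exactly this count.

Number of zeros inside |z| < 3.5: 2.


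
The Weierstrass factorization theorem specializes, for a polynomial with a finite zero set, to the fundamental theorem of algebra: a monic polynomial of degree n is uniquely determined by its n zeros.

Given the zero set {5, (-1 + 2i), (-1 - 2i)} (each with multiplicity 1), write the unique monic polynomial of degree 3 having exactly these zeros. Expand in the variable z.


The polynomial is p(z) = ∏_{α ∈ S} (z − α), where S = {5, (-1 + 2i), (-1 - 2i)}.
Expanding the product yields: p(z) = z^3 -3·z^2 -5·z -25.
Note conjugate pairs combine to real quadratics: (z − (-1+2i))(z − (-1−2i)) = z² + 2z + 5.
The resulting polynomial has degree 3 and real coefficients as required.

p(z) = z^3 -3·z^2 -5·z -25.


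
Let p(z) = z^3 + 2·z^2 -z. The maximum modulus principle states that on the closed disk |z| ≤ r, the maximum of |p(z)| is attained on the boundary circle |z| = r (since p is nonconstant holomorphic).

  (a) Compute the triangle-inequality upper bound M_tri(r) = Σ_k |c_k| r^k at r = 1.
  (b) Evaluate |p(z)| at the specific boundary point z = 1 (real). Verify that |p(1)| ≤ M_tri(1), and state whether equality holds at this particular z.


Coefficients: c_0 = 0, c_1 = -1, c_2 = 2, c_3 = 1. Radius r = 1.
Part (a). Triangle bound: M_tri(r) = Σ_k |c_k| r^k
  = |0|·1^0 + |-1|·1^1 + |2|·1^2 + |1|·1^3
  = 0 + 1 + 2 + 1 = 4.
This bounds M(r) := max_{|z|=r} |p(z)| from above; equality holds iff all terms c_k z^k can be made to align in phase at a single z on |z|=r.
Part (b). At z = 1 (real, on the circle |z| = r):
  p(1) = (0)·1^0 + (-1)·1^1 + (2)·1^2 + (1)·1^3 = 2.
  |p(1)| = 2.
Check: |p(1)| = 2 ≤ 4 = M_tri(1). ✓ Equality does not hold at z = 1 (the coefficients have mixed signs, so the terms do not all align in phase there).

M_tri(1) = 4; |p(1)| = 2; equality at z=1: no.


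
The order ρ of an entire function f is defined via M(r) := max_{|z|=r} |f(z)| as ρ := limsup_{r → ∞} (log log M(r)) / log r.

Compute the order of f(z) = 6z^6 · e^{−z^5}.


M(r) = max_{|z|=r} |6|·|z|^6·|e^{−z^5}| = 6·r^6 · e^{1r^5} (the factors attain their maxima compatibly on |z|=r). Then log M(r) = log 6 + 6·log r + 1r^5, dominated by the last term, so log log M(r) ~ 5·log r. The polynomial factor 6z^6 contributes only a log r term and does not affect the order. ρ = 5.
Therefore ρ = 5.

Order ρ = 5.


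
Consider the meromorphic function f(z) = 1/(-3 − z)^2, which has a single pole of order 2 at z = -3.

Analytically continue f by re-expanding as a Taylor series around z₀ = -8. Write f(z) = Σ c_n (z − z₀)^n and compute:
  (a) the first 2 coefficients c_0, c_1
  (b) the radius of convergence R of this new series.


Let w = z − z₀, so z = z₀ + w.
Then -3 − z = -3 − (z₀ + w) = (-3 − z₀) − w = 5 − w.
f(z) = 1/(5 − w)^2 = (1/(5)^2) · (1 − w/(5))^{−2}.
By the binomial series (1−u)^{−2} = Σ_{n≥0} C(n+1, 1) u^n for |u|<1, with u = w/(5):
  c_n = C(n+1, 1) / (5)^(n+2).
  c_0 = 1/(5)^2 = 1/25.
  c_1 = 2/(5)^3 = 2/125.
The series is valid for |w/d| < 1, i.e. |z − z₀| < |d|.
Radius of convergence: R = |-3 − z₀| = |5| = 5 (distance from z₀ to the singularity z = -3).

c_0 = 1/25, c_1 = 2/125; R = 5.


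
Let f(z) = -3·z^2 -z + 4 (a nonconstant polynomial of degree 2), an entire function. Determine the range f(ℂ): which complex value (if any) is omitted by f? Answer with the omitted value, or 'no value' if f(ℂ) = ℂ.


Little Picard bounds the complement of f(ℂ) to at most one point.
For every w ∈ ℂ, the equation p(z) − w = 0 is a nonconstant polynomial in z and hence has at least one root by the fundamental theorem of algebra. So p is surjective onto ℂ, omitting no value.

Omitted value: no value.


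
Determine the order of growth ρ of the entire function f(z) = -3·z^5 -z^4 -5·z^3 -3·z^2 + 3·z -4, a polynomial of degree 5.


|f(z)| ≤ Σ|c_k|·r^k = O(r^5) as r → ∞. Polynomial growth is O(e^{r^ε}) for every ε > 0 (since r^5/e^{r^ε} → 0), so ρ ≤ ε for all ε > 0, i.e. ρ = 0. Every nonconstant polynomial has order 0.
Therefore ρ = 0.

Order ρ = 0.


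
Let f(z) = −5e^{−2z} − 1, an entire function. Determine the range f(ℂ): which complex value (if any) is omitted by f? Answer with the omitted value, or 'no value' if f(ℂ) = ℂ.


Little Picard bounds the complement of f(ℂ) to at most one point.
e^{−2z} is never zero on ℂ, so -5·e^{−2z} takes every value in ℂ ∖ {0}. Adding -1 shifts the range to ℂ ∖ {-1}. Thus f omits exactly the value -1.

Omitted value: -1.


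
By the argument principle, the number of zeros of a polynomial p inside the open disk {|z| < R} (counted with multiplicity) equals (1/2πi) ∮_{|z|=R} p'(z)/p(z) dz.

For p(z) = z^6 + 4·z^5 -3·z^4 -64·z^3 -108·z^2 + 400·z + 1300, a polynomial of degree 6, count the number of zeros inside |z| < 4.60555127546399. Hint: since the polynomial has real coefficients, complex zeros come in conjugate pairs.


The zeros of p are: (-2 + 3i), (-2 - 3i), (-3 + 1i), (-3 - 1i), (3 + 1i), (3 - 1i).
Their magnitudes are: 3.606, 3.606, 3.162, 3.162, 3.162, 3.162.
Zeros with |z| < R = 4.60555127546399: (-2 + 3i), (-2 - 3i), (-3 + 1i), (-3 - 1i), (3 + 1i), (3 - 1i).
Count = 6.
By the argument principle, (1/2πi) ∮_{|z|=R} p'(z)/p(z) dz equals exactly this count.

Number of zeros inside |z| < 4.60555127546399: 6.


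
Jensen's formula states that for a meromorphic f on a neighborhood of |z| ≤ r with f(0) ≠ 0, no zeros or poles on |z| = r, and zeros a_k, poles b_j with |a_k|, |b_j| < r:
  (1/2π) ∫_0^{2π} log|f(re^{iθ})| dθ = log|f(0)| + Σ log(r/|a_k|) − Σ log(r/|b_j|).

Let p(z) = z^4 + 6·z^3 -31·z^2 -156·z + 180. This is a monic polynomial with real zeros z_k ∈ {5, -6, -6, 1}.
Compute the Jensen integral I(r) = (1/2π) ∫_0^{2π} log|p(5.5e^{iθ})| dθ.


Zeros: -6, -6, 1, 5; r = 5.5.
Inside |z| < r: 1, 5. Outside (|z| ≥ r): -6, -6.
p(0) = 180, so log|p(0)| = log(180) = 5.1930.
Apply Jensen: I(r) = log|p(0)| + Σ_k log(r/|z_k|), summed over zeros inside |z| < r.
  log(r/|z_k|) for z_k = 5: log(5.5/5) = 0.0953
  log(r/|z_k|) for z_k = 1: log(5.5/1) = 1.7047
  Outside zeros (-6, -6) contribute nothing to the Jensen sum.
Sum over inside zeros: 1.8001.
I(r) = log|p(0)| + (inside sum) = 5.1930 + 1.8001 = 6.9930.
Note: since some zeros are outside |z| ≤ r, the simplified n·log(r) form does NOT apply — only the inside zeros contribute.

I(r) ≈ 6.9930.


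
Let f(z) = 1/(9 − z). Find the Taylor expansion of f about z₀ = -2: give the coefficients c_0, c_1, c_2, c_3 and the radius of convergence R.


Let w = z − z₀, so z = z₀ + w.
Then 9 − z = 9 − (z₀ + w) = (9 − z₀) − w = 11 − w.
f(z) = 1/(11 − w) = (1/(11)) · 1/(1 − w/(11)) = Σ_{n≥0} w^n / (11)^(n+1).
So c_n = 1/(11)^(n+1):
  c_0 = 1/(11)^1 = 1/11.
  c_1 = 1/(11)^2 = 1/121.
  c_2 = 1/(11)^3 = 1/1331.
  c_3 = 1/(11)^4 = 1/14641.
The series is valid for |w/d| < 1, i.e. |z − z₀| < |d|.
Radius of convergence: R = |9 − z₀| = |11| = 11 (distance from z₀ to the singularity z = 9).

c_0 = 1/11, c_1 = 1/121, c_2 = 1/1331, c_3 = 1/14641; R = 11.


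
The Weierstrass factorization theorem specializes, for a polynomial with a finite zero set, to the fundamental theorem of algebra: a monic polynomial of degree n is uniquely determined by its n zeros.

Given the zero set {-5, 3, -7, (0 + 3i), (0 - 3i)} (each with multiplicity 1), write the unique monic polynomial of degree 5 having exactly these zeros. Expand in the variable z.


The polynomial is p(z) = ∏_{α ∈ S} (z − α), where S = {-5, 3, -7, (0 + 3i), (0 - 3i)}.
Expanding the product yields: p(z) = z^5 + 9·z^4 + 8·z^3 -24·z^2 -9·z -945.
Note conjugate pairs combine to real quadratics: (z − (0+3i))(z − (0−3i)) = z² + 9.
The resulting polynomial has degree 5 and real coefficients as required.

p(z) = z^5 + 9·z^4 + 8·z^3 -24·z^2 -9·z -945.


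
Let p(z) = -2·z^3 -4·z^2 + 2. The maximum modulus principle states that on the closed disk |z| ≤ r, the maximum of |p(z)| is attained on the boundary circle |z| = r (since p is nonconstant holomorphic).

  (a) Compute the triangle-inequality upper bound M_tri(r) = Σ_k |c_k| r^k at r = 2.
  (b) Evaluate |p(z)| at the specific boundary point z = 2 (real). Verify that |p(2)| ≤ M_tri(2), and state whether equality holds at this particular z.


Coefficients: c_0 = 2, c_1 = 0, c_2 = -4, c_3 = -2. Radius r = 2.
Part (a). Triangle bound: M_tri(r) = Σ_k |c_k| r^k
  = |2|·2^0 + |0|·2^1 + |-4|·2^2 + |-2|·2^3
  = 2 + 0 + 16 + 16 = 34.
This bounds M(r) := max_{|z|=r} |p(z)| from above; equality holds iff all terms c_k z^k can be made to align in phase at a single z on |z|=r.
Part (b). At z = 2 (real, on the circle |z| = r):
  p(2) = (2)·2^0 + (0)·2^1 + (-4)·2^2 + (-2)·2^3 = -30.
  |p(2)| = 30.
Check: |p(2)| = 30 ≤ 34 = M_tri(2). ✓ Equality does not hold at z = 2 (the coefficients have mixed signs, so the terms do not all align in phase there).

M_tri(2) = 34; |p(2)| = 30; equality at z=2: no.


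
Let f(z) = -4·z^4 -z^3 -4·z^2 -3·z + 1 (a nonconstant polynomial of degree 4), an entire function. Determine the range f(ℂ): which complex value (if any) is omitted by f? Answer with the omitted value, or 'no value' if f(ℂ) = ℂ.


Little Picard bounds the complement of f(ℂ) to at most one point.
For every w ∈ ℂ, the equation p(z) − w = 0 is a nonconstant polynomial in z and hence has at least one root by the fundamental theorem of algebra. So p is surjective onto ℂ, omitting no value.

Omitted value: no value.


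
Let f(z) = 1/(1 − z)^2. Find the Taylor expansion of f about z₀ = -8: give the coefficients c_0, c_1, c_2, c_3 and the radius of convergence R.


Let w = z − z₀, so z = z₀ + w.
Then 1 − z = 1 − (z₀ + w) = (1 − z₀) − w = 9 − w.
f(z) = 1/(9 − w)^2 = (1/(9)^2) · (1 − w/(9))^{−2}.
By the binomial series (1−u)^{−2} = Σ_{n≥0} C(n+1, 1) u^n for |u|<1, with u = w/(9):
  c_n = C(n+1, 1) / (9)^(n+2).
  c_0 = 1/(9)^2 = 1/81.
  c_1 = 2/(9)^3 = 2/729.
  c_2 = 3/(9)^4 = 1/2187.
  c_3 = 4/(9)^5 = 4/59049.
The series is valid for |w/d| < 1, i.e. |z − z₀| < |d|.
Radius of convergence: R = |1 − z₀| = |9| = 9 (distance from z₀ to the singularity z = 1).

c_0 = 1/81, c_1 = 2/729, c_2 = 1/2187, c_3 = 4/59049; R = 9.


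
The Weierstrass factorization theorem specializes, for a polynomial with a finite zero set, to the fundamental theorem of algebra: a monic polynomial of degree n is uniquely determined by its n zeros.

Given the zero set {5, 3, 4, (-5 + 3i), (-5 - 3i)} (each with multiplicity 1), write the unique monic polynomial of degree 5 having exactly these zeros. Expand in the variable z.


The polynomial is p(z) = ∏_{α ∈ S} (z − α), where S = {5, 3, 4, (-5 + 3i), (-5 - 3i)}.
Expanding the product yields: p(z) = z^5 -2·z^4 -39·z^3 + 2·z^2 + 998·z -2040.
Note conjugate pairs combine to real quadratics: (z − (-5+3i))(z − (-5−3i)) = z² + 10z + 34.
The resulting polynomial has degree 5 and real coefficients as required.

p(z) = z^5 -2·z^4 -39·z^3 + 2·z^2 + 998·z -2040.


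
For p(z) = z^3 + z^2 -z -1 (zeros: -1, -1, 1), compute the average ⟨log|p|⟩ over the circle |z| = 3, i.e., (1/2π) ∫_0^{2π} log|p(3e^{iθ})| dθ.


Zeros: -1, -1, 1; r = 3.
Inside |z| < r: -1, -1, 1. Outside (|z| ≥ r): ∅.
p(0) = -1, so log|p(0)| = log(1) = 0.0000.
Apply Jensen: I(r) = log|p(0)| + Σ_k log(r/|z_k|), summed over zeros inside |z| < r.
  log(r/|z_k|) for z_k = -1: log(3/1) = 1.0986
  log(r/|z_k|) for z_k = -1: log(3/1) = 1.0986
  log(r/|z_k|) for z_k = 1: log(3/1) = 1.0986
Sum over inside zeros: 3.2958.
I(r) = log|p(0)| + (inside sum) = 0.0000 + 3.2958 = 3.2958.
Closed form (all zeros inside, monic): I(r) = n·log(r) = 3·log(3) = 3.2958. ✓

I(r) ≈ 3.2958.


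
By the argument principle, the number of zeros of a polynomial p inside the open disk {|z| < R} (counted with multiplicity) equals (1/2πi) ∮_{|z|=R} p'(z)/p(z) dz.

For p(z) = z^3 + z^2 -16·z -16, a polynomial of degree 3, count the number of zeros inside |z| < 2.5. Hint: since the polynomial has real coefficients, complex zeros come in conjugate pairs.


The zeros of p are: 4, -1, -4.
Their magnitudes are: 4, 1, 4.
Zeros with |z| < R = 2.5: -1.
Count = 1.
By the argument principle, (1/2πi) ∮_{|z|=R} p'(z)/p(z) dz equals exactly this count.

Number of zeros inside |z| < 2.5: 1.


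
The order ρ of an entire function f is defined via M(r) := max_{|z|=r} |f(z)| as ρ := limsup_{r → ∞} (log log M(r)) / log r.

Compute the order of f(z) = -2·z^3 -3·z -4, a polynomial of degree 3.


|f(z)| ≤ Σ|c_k|·r^k = O(r^3) as r → ∞. Polynomial growth is O(e^{r^ε}) for every ε > 0 (since r^3/e^{r^ε} → 0), so ρ ≤ ε for all ε > 0, i.e. ρ = 0. Every nonconstant polynomial has order 0.
Therefore ρ = 0.

Order ρ = 0.


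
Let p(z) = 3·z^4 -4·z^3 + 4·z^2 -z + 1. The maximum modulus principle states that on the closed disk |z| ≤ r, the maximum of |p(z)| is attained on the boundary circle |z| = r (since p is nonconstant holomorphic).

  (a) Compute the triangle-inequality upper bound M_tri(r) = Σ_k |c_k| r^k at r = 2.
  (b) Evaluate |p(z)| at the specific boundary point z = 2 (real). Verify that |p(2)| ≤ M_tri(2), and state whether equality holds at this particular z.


Coefficients: c_0 = 1, c_1 = -1, c_2 = 4, c_3 = -4, c_4 = 3. Radius r = 2.
Part (a). Triangle bound: M_tri(r) = Σ_k |c_k| r^k
  = |1|·2^0 + |-1|·2^1 + |4|·2^2 + |-4|·2^3 + |3|·2^4
  = 1 + 2 + 16 + 32 + 48 = 99.
This bounds M(r) := max_{|z|=r} |p(z)| from above; equality holds iff all terms c_k z^k can be made to align in phase at a single z on |z|=r.
Part (b). At z = 2 (real, on the circle |z| = r):
  p(2) = (1)·2^0 + (-1)·2^1 + (4)·2^2 + (-4)·2^3 + (3)·2^4 = 31.
  |p(2)| = 31.
Check: |p(2)| = 31 ≤ 99 = M_tri(2). ✓ Equality does not hold at z = 2 (the coefficients have mixed signs, so the terms do not all align in phase there).

M_tri(2) = 99; |p(2)| = 31; equality at z=2: no.


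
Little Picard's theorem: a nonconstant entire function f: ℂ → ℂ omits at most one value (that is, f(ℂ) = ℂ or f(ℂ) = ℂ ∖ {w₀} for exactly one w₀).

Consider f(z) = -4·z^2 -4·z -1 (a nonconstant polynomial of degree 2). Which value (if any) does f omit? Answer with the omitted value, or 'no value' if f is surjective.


Little Picard bounds the complement of f(ℂ) to at most one point.
For every w ∈ ℂ, the equation p(z) − w = 0 is a nonconstant polynomial in z and hence has at least one root by the fundamental theorem of algebra. So p is surjective onto ℂ, omitting no value.

Omitted value: no value.


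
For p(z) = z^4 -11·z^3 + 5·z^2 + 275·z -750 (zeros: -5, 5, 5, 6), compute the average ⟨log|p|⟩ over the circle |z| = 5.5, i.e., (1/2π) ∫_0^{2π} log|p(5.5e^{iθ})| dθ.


Zeros: -5, 5, 5, 6; r = 5.5.
Inside |z| < r: -5, 5, 5. Outside (|z| ≥ r): 6.
p(0) = -750, so log|p(0)| = log(750) = 6.6201.
Apply Jensen: I(r) = log|p(0)| + Σ_k log(r/|z_k|), summed over zeros inside |z| < r.
  log(r/|z_k|) for z_k = -5: log(5.5/5) = 0.0953
  log(r/|z_k|) for z_k = 5: log(5.5/5) = 0.0953
  log(r/|z_k|) for z_k = 5: log(5.5/5) = 0.0953
  Outside zeros (6) contribute nothing to the Jensen sum.
Sum over inside zeros: 0.2859.
I(r) = log|p(0)| + (inside sum) = 6.6201 + 0.2859 = 6.9060.
Note: since some zeros are outside |z| ≤ r, the simplified n·log(r) form does NOT apply — only the inside zeros contribute.

I(r) ≈ 6.9060.
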